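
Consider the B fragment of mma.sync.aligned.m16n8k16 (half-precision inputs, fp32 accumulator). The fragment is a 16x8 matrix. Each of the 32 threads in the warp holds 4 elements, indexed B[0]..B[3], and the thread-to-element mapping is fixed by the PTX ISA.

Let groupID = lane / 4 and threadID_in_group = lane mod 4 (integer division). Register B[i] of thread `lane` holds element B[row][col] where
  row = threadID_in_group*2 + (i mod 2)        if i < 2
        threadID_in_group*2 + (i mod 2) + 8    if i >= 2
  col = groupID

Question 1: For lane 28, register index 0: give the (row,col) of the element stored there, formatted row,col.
28: gid=7,tid=0
[0] (0*2+0+0,7) = (0,7)

0,7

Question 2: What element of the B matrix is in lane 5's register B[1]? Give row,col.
3,1

lane 5: gr=1 (5/4), th=1 (5%4)
i=1: r=1*2+1+0=3, c=gr=1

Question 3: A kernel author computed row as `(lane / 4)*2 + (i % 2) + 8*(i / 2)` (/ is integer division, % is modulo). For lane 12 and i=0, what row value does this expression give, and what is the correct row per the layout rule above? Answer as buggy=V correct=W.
buggy=6 correct=0

`(lane / 4)*2 + (i % 2) + 8*(i / 2)`[12,0]⇒6
12: gr=3,th=0
[0] (0*2+0+0,3) = (0,3)
row: 6 vs 0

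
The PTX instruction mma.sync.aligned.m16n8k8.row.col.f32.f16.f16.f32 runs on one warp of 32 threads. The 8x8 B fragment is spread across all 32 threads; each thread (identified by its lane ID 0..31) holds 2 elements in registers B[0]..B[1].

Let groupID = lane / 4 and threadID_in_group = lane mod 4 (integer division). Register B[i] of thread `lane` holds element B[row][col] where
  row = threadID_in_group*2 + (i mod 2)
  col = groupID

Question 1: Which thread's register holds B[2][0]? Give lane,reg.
1,0

c=0⇒gr=0  r=2⇒th=1,odd=0
L=0*4+1=1  i=0=0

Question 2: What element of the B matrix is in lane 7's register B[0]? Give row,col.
L=7→G=7>>2=1, T=7&3=3
[0]→row 3·2+0=6  col G=1

6,1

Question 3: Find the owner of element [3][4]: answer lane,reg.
17,1

c=4⇒gr=4  r=3⇒th=1,odd=1
L=4*4+1=17  i=1=1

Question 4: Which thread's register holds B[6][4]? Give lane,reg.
c: 4->gid=4  r: 6->tid=3,i&1=0
L=4*4+3=19  i=0=0

19,0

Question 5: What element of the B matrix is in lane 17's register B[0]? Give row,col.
17: gid=4,tid=1
[0] (1*2+0,4) = (2,4)

2,4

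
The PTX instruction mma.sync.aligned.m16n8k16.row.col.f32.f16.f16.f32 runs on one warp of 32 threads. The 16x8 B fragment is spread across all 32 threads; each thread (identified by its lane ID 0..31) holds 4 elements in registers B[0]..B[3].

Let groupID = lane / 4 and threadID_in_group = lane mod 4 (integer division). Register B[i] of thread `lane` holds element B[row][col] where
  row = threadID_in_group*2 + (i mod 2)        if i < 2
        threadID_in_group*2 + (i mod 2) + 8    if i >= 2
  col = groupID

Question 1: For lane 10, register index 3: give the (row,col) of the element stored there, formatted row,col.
L=10->g=10>>2=2, t=10&3=2
[3]->row 2·2+1+8=13  col g=2

13,2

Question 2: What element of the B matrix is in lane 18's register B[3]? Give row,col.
lane 18=>18/4=4, 18 mod 4=2
i=3  r:2·2+1+8=>13  c:4

13,4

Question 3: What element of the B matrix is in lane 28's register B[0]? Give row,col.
L=28->g=28>>2=7, t=28&3=0
[0]->row 0·2+0+0=0  col g=7

0,7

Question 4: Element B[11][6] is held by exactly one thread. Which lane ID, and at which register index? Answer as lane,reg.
c=6→G=6  r=11→rhi=1,T=1,p=1
L=6*4+1=25  i=1*2+1=3

25,3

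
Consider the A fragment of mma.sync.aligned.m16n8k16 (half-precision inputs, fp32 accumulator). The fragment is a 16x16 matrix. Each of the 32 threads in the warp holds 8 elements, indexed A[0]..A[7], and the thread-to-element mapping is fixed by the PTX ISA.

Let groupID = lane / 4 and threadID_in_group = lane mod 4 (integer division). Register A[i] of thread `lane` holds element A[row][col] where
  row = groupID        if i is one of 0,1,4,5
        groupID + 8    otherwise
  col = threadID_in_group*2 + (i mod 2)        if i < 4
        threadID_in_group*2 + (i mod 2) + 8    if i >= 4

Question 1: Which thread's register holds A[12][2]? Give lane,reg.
17,2

r=12→G=4,rhi=1  c=2→chi=0,T=1,p=0
L=4*4+1=17  i=0*4+1*2+0=2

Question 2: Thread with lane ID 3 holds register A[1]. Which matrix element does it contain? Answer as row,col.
0,7

3: grp=0,tig=3
[1] (0+0,3*2+1+0) = (0,7)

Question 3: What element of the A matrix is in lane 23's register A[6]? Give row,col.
lane 23: grp=5 (23/4), tig=3 (23%4)
i=6: r=5+8=13, c=3*2+0+8=14

13,14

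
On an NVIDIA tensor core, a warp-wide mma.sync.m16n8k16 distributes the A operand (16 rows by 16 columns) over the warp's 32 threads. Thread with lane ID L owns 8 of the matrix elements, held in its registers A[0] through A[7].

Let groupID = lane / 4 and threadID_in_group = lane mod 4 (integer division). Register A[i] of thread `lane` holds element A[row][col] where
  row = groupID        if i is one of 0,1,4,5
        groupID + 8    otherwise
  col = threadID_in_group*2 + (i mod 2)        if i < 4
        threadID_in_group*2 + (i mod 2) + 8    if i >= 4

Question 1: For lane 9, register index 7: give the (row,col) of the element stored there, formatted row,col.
9: gr=2,th=1
[7] (2+8,1*2+1+8) = (10,11)

10,11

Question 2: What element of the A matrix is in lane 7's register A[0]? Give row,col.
lane 7: G=1 (7/4), T=3 (7%4)
i=0: r=1+0=1, c=3*2+0+0=6

1,6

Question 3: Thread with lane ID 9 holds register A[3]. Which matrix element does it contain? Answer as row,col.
10,3

L=9→G=9>>2=2, T=9&3=1
[3]→row 2+8=10  col 1·2+1+0=3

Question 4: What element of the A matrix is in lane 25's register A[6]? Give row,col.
lane 25->25/4=6, 25 mod 4=1
i=6  r:6+8->14  c:2·1+0+8->10

14,10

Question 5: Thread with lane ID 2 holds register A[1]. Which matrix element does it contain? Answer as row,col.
0,5

2: gr=0,th=2
[1] (0+0,2*2+1+0) = (0,5)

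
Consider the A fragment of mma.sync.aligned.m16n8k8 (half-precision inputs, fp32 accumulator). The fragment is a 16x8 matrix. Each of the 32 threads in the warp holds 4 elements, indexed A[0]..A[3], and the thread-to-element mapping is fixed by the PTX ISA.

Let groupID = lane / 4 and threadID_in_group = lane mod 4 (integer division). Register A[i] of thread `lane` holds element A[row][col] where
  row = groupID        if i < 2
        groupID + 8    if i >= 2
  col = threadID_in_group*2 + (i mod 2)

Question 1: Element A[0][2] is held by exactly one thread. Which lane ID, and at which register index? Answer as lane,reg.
r=0->g=0,rb=0  c=2->t=1,b0=0
L=0*4+1=1  i=0*2+0=0

1,0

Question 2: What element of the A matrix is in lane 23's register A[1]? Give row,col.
5,7

L=23⇒gr=23>>2=5, th=23&3=3
[1]⇒row 5+0=5  col 3·2+1=7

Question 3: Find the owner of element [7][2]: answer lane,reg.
r: 7->gid=7,r8=0  c: 2->tid=1,i&1=0
L=7*4+1=29  i=0*2+0=0

29,0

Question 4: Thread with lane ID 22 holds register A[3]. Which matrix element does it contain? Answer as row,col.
lane 22→22/4=5, 22 mod 4=2
i=3  r:5+8→13  c:2·2+1→5

13,5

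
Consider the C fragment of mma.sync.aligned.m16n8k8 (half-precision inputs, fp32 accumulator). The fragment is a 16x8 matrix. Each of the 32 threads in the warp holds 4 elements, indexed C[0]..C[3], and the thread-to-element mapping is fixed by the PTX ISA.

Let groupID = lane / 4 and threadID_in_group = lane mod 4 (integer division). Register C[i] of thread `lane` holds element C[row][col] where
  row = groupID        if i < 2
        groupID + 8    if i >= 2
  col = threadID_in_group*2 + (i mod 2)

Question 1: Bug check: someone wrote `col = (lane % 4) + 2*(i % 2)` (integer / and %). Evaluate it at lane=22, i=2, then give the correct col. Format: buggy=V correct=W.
buggy=2 correct=4

`(lane % 4) + 2*(i % 2)`[22,2]→2
L=22→G=22>>2=5, T=22&3=2
[2]→row 5+8=13  col 2·2+0=4
col: 2 vs 4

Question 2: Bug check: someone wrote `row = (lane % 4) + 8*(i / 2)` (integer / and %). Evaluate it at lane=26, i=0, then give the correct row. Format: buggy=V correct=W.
buggy=2 correct=6

`(lane % 4) + 8*(i / 2)`[26,0]=>2
L=26=>grp=26>>2=6, tig=26&3=2
[0]=>row 6+0=6  col 2·2+0=4
row: 2 vs 6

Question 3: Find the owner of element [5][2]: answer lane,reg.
21,0

r=5⇒gr=5,Rb=0  c=2⇒th=1,odd=0
L=5*4+1=21  i=0*2+0=0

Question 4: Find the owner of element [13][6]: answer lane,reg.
r: 13->gid=5,r8=1  c: 6->tid=3,i&1=0
L=5*4+3=23  i=1*2+0=2

23,2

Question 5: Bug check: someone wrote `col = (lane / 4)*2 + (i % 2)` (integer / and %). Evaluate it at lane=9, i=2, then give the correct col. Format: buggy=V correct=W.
`(lane / 4)*2 + (i % 2)`[9,2]->4
lane 9->9/4=2, 9 mod 4=1
i=2  r:2+8->10  c:2·1+0->2
col: 4 vs 2

buggy=4 correct=2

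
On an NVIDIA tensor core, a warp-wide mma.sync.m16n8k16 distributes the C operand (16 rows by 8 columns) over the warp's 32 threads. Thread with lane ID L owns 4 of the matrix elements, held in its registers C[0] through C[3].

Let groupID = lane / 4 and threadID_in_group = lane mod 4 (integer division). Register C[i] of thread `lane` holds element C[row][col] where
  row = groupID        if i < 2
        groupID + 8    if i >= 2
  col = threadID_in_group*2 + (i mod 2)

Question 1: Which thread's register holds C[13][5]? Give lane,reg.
22,3

r: 13->gid=5,r8=1  c: 5->tid=2,i&1=1
L=5*4+2=22  i=1*2+1=3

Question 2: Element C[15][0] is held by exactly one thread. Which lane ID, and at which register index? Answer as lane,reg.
28,2

r=15→G=7,rhi=1  c=0→T=0,p=0
L=7*4+0=28  i=1*2+0=2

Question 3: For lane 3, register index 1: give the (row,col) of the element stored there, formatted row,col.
L=3=>grp=3>>2=0, tig=3&3=3
[1]=>row 0+0=0  col 3·2+1=7

0,7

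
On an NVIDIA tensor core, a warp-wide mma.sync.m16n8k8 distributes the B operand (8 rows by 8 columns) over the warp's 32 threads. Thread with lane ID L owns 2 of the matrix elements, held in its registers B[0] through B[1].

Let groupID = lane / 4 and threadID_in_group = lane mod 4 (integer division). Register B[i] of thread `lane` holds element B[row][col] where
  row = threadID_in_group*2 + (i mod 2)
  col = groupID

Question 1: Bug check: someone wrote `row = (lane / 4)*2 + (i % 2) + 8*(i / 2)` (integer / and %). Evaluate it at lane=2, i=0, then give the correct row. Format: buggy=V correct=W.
buggy=0 correct=4

`(lane / 4)*2 + (i % 2) + 8*(i / 2)`[2,0]→0
L=2→G=2>>2=0, T=2&3=2
[0]→row 2·2+0=4  col G=0
row: 0 vs 4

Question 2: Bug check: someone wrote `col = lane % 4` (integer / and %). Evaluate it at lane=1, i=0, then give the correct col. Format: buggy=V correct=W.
`lane % 4`[1,0]->1
L=1->gid=1>>2=0, tid=1&3=1
[0]->row 1·2+0=2  col gid=0
col: 1 vs 0

buggy=1 correct=0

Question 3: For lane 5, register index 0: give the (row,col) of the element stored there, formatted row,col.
lane 5: g=1 (5/4), t=1 (5%4)
i=0: r=1*2+0=2, c=g=1

2,1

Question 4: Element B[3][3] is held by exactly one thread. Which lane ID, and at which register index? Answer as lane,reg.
13,1

c=3⇒gr=3  r=3⇒th=1,odd=1
L=3*4+1=13  i=1=1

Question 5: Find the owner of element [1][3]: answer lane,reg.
12,1

c=3->g=3  r=1->t=0,b0=1
L=3*4+0=12  i=1=1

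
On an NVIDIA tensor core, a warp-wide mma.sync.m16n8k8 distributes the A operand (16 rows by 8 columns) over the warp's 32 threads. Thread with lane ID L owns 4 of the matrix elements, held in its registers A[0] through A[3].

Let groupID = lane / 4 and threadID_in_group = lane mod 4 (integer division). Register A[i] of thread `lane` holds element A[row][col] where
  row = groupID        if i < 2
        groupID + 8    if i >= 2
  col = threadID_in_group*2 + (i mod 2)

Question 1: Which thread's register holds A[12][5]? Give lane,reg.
r=12->g=4,rb=1  c=5->t=2,b0=1
L=4*4+2=18  i=1*2+1=3

18,3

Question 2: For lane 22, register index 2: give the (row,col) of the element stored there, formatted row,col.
13,4

lane 22: g=5 (22/4), t=2 (22%4)
i=2: r=5+8=13, c=2*2+0=4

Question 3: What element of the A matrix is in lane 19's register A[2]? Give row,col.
lane 19: gr=4 (19/4), th=3 (19%4)
i=2: r=4+8=12, c=3*2+0=6

12,6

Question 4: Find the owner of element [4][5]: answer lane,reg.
r=4→G=4,rhi=0  c=5→T=2,p=1
L=4*4+2=18  i=0*2+1=1

18,1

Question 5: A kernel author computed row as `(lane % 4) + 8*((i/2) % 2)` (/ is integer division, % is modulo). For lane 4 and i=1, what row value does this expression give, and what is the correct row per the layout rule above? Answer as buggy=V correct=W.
buggy=0 correct=1

`(lane % 4) + 8*((i/2) % 2)`[4,1]->0
L=4->g=4>>2=1, t=4&3=0
[1]->row 1+0=1  col 0·2+1=1
row: 0 vs 1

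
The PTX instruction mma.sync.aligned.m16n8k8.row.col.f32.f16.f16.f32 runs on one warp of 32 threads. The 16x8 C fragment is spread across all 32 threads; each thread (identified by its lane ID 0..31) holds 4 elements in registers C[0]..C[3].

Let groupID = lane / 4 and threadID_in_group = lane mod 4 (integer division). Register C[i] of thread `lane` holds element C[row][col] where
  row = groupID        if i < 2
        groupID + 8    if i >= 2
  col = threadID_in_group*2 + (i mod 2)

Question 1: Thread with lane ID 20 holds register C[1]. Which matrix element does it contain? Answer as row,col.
5,1

L=20=>grp=20>>2=5, tig=20&3=0
[1]=>row 5+0=5  col 0·2+1=1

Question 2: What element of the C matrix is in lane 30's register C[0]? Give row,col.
lane 30->30/4=7, 30 mod 4=2
i=0  r:7+0->7  c:2·2+0->4

7,4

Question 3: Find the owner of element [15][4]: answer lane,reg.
r=15→G=7,rhi=1  c=4→T=2,p=0
L=7*4+2=30  i=1*2+0=2

30,2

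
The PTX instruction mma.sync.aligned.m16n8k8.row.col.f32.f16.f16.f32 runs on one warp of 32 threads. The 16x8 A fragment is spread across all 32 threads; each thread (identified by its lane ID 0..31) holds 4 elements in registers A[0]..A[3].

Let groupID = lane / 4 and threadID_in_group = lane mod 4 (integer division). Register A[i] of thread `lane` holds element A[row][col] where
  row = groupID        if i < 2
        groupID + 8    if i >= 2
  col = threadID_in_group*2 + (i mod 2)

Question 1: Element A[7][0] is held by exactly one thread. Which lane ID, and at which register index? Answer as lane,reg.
28,0

r: 7->gid=7,r8=0  c: 0->tid=0,i&1=0
L=7*4+0=28  i=0*2+0=0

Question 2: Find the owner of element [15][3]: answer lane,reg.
29,3

r: 15->gid=7,r8=1  c: 3->tid=1,i&1=1
L=7*4+1=29  i=1*2+1=3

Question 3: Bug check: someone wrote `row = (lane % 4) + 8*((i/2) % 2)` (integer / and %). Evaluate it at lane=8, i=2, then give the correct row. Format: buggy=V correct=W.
buggy=8 correct=10

`(lane % 4) + 8*((i/2) % 2)`[8,2]->8
lane 8->8/4=2, 8 mod 4=0
i=2  r:2+8->10  c:2·0+0->0
row: 8 vs 10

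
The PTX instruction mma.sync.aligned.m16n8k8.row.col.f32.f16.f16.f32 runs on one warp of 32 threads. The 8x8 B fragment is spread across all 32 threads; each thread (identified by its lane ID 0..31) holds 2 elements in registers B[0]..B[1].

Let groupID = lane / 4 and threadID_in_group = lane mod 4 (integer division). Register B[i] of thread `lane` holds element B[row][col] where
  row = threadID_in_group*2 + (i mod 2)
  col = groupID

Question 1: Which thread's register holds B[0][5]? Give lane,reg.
20,0

c=5→G=5  r=0→T=0,p=0
L=5*4+0=20  i=0=0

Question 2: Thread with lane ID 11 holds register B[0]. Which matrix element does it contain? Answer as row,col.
6,2

11: g=2,t=3
[0] (3*2+0,2) = (6,2)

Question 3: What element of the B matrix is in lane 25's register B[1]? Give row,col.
3,6

L=25->g=25>>2=6, t=25&3=1
[1]->row 1·2+1=3  col g=6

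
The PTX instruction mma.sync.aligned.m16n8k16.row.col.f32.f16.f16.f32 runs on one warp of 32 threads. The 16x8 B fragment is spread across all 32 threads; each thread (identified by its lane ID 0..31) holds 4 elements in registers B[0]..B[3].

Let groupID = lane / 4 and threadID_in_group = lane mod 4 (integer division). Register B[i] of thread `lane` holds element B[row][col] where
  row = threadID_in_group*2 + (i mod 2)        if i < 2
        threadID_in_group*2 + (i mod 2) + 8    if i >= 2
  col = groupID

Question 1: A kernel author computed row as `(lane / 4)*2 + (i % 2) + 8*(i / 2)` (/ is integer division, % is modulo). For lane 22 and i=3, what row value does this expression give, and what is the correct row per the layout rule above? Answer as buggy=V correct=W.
buggy=19 correct=13

`(lane / 4)*2 + (i % 2) + 8*(i / 2)`[22,3]->19
lane 22: g=5 (22/4), t=2 (22%4)
i=3: r=2*2+1+8=13, c=g=5
row: 19 vs 13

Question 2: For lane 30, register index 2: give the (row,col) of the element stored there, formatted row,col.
lane 30: G=7 (30/4), T=2 (30%4)
i=2: r=2*2+0+8=12, c=G=7

12,7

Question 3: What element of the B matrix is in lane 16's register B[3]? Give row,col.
lane 16⇒16/4=4, 16 mod 4=0
i=3  r:2·0+1+8⇒9  c:4

9,4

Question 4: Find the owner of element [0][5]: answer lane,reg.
20,0

c=5⇒gr=5  r=0⇒Rb=0,th=0,odd=0
L=5*4+0=20  i=0*2+0=0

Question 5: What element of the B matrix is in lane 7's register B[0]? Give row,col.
6,1

7: grp=1,tig=3
[0] (3*2+0+0,1) = (6,1)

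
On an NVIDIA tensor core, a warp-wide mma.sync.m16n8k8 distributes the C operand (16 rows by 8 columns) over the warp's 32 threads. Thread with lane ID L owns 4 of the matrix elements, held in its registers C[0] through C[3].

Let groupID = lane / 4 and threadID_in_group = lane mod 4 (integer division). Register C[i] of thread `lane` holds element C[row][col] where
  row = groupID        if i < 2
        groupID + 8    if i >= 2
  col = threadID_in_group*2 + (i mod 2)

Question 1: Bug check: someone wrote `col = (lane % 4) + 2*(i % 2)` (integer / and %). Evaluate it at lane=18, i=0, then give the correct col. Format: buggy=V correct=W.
`(lane % 4) + 2*(i % 2)`[18,0]⇒2
L=18⇒gr=18>>2=4, th=18&3=2
[0]⇒row 4+0=4  col 2·2+0=4
col: 2 vs 4

buggy=2 correct=4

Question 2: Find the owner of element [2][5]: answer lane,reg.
10,1

r=2->g=2,rb=0  c=5->t=2,b0=1
L=2*4+2=10  i=0*2+1=1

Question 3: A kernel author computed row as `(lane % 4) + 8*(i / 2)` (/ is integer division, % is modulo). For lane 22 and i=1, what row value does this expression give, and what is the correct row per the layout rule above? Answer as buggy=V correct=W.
buggy=2 correct=5

`(lane % 4) + 8*(i / 2)`[22,1]->2
22: g=5,t=2
[1] (5+0,2*2+1) = (5,5)
row: 2 vs 5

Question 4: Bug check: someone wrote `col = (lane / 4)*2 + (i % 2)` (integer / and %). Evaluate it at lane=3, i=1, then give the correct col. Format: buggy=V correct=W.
`(lane / 4)*2 + (i % 2)`[3,1]→1
3: G=0,T=3
[1] (0+0,3*2+1) = (0,7)
col: 1 vs 7

buggy=1 correct=7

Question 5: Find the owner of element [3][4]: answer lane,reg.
r: 3->gid=3,r8=0  c: 4->tid=2,i&1=0
L=3*4+2=14  i=0*2+0=0

14,0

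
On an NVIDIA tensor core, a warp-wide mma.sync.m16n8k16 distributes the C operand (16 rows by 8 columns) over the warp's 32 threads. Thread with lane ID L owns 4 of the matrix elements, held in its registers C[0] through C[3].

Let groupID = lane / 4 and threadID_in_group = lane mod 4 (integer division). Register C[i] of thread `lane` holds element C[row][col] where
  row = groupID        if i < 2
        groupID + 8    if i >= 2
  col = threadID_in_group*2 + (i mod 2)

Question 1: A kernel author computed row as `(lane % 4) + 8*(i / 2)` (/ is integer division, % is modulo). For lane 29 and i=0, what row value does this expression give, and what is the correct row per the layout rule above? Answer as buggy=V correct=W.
`(lane % 4) + 8*(i / 2)`[29,0]→1
lane 29→29/4=7, 29 mod 4=1
i=0  r:7+0→7  c:2·1+0→2
row: 1 vs 7

buggy=1 correct=7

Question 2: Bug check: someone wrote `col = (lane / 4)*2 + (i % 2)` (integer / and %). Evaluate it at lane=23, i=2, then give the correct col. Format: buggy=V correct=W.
`(lane / 4)*2 + (i % 2)`[23,2]->10
23: g=5,t=3
[2] (5+8,3*2+0) = (13,6)
col: 10 vs 6

buggy=10 correct=6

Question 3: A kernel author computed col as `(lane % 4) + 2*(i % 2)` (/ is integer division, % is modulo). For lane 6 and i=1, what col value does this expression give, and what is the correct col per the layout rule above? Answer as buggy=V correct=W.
`(lane % 4) + 2*(i % 2)`[6,1]→4
L=6→G=6>>2=1, T=6&3=2
[1]→row 1+0=1  col 2·2+1=5
col: 4 vs 5

buggy=4 correct=5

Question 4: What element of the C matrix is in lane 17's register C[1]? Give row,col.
4,3

lane 17->17/4=4, 17 mod 4=1
i=1  r:4+0->4  c:2·1+1->3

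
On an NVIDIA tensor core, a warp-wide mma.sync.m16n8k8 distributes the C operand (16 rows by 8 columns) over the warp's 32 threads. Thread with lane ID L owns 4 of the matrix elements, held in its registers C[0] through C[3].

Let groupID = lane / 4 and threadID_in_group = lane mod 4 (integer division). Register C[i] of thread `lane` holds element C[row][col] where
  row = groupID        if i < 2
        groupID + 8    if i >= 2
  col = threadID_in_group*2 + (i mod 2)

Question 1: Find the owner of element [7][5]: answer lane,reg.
r=7→G=7,rhi=0  c=5→T=2,p=1
L=7*4+2=30  i=0*2+1=1

30,1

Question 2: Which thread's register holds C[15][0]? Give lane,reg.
28,2

r:15=>grp=7,rB=1  c:0=>tig=0,lo=0
L=7*4+0=28  i=1*2+0=2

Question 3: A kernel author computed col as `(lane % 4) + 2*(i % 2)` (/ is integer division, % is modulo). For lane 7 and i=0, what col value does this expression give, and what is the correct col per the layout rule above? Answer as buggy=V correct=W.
buggy=3 correct=6

`(lane % 4) + 2*(i % 2)`[7,0]⇒3
7: gr=1,th=3
[0] (1+0,3*2+0) = (1,6)
col: 3 vs 6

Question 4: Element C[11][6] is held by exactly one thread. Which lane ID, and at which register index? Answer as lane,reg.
r:11=>grp=3,rB=1  c:6=>tig=3,lo=0
L=3*4+3=15  i=1*2+0=2

15,2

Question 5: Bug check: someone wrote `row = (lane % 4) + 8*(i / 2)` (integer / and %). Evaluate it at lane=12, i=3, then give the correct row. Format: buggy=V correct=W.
buggy=8 correct=11

`(lane % 4) + 8*(i / 2)`[12,3]=>8
lane 12=>12/4=3, 12 mod 4=0
i=3  r:3+8=>11  c:2·0+1=>1
row: 8 vs 11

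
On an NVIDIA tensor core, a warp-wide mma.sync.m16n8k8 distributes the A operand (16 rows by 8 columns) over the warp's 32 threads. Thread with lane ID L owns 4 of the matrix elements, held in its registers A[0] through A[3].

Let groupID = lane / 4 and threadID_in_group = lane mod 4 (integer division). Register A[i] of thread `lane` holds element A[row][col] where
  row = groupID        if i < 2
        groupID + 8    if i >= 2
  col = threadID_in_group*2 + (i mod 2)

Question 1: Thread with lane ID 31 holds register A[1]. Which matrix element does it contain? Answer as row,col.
lane 31: grp=7 (31/4), tig=3 (31%4)
i=1: r=7+0=7, c=3*2+1=7

7,7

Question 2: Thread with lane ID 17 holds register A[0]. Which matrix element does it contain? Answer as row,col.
lane 17⇒17/4=4, 17 mod 4=1
i=0  r:4+0⇒4  c:2·1+0⇒2

4,2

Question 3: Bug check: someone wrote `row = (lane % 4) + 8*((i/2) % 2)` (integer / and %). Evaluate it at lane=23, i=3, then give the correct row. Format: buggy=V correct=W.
`(lane % 4) + 8*((i/2) % 2)`[23,3]->11
L=23->gid=23>>2=5, tid=23&3=3
[3]->row 5+8=13  col 3·2+1=7
row: 11 vs 13

buggy=11 correct=13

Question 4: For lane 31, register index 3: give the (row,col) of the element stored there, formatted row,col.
lane 31: gr=7 (31/4), th=3 (31%4)
i=3: r=7+8=15, c=3*2+1=7

15,7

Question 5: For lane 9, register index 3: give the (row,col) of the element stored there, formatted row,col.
9: G=2,T=1
[3] (2+8,1*2+1) = (10,3)

10,3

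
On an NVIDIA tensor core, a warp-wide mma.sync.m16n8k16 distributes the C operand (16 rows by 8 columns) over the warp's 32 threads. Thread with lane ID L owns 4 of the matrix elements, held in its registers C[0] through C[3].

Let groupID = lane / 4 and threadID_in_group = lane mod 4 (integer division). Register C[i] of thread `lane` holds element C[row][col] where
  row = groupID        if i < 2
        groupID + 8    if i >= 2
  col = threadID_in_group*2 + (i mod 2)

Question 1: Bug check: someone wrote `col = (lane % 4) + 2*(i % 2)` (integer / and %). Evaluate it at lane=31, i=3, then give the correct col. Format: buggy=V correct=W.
`(lane % 4) + 2*(i % 2)`[31,3]→5
lane 31→31/4=7, 31 mod 4=3
i=3  r:7+8→15  c:2·3+1→7
col: 5 vs 7

buggy=5 correct=7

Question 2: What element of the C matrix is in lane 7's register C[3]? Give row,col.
7: G=1,T=3
[3] (1+8,3*2+1) = (9,7)

9,7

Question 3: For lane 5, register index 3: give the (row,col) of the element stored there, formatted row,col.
L=5=>grp=5>>2=1, tig=5&3=1
[3]=>row 1+8=9  col 1·2+1=3

9,3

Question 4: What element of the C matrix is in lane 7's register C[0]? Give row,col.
1,6

7: grp=1,tig=3
[0] (1+0,3*2+0) = (1,6)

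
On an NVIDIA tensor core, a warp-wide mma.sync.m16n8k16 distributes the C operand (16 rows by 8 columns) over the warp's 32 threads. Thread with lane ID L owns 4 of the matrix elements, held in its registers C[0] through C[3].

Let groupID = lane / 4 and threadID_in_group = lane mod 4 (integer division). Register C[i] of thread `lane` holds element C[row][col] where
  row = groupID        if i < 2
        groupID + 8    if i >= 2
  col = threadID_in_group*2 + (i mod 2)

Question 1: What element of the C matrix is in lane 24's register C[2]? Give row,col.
24: grp=6,tig=0
[2] (6+8,0*2+0) = (14,0)

14,0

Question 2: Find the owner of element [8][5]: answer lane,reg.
r:8=>grp=0,rB=1  c:5=>tig=2,lo=1
L=0*4+2=2  i=1*2+1=3

2,3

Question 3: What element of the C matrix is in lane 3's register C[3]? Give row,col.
8,7

L=3→G=3>>2=0, T=3&3=3
[3]→row 0+8=8  col 3·2+1=7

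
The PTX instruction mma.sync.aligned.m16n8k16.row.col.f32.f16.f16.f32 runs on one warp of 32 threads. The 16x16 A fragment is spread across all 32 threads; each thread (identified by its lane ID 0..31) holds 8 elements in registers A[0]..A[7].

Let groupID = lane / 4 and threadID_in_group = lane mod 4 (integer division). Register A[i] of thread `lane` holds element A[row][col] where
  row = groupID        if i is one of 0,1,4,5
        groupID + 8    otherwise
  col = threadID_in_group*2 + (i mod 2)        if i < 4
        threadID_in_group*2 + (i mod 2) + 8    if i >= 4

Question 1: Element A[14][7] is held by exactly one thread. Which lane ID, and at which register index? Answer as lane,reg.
r: 14->gid=6,r8=1  c: 7->c8=0,tid=3,i&1=1
L=6*4+3=27  i=0*4+1*2+1=3

27,3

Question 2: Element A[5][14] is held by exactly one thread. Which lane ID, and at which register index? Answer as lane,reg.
23,4

r:5=>grp=5,rB=0  c:14=>cB=1,tig=3,lo=0
L=5*4+3=23  i=1*4+0*2+0=4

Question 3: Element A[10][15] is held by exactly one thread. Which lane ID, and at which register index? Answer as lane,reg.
11,7

r:10=>grp=2,rB=1  c:15=>cB=1,tig=3,lo=1
L=2*4+3=11  i=1*4+1*2+1=7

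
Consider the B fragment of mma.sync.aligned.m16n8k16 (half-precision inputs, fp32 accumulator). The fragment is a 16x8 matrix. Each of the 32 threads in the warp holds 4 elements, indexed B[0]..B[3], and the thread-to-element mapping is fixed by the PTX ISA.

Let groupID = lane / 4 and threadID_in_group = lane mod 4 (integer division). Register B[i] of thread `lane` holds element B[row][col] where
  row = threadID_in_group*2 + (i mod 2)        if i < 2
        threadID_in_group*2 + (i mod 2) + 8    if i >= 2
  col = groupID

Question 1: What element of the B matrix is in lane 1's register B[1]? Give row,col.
lane 1: G=0 (1/4), T=1 (1%4)
i=1: r=1*2+1+0=3, c=G=0

3,0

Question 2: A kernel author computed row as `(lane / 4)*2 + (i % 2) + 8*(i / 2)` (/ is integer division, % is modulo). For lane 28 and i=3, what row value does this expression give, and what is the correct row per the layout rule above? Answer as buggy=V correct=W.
`(lane / 4)*2 + (i % 2) + 8*(i / 2)`[28,3]→23
lane 28→28/4=7, 28 mod 4=0
i=3  r:2·0+1+8→9  c:7
row: 23 vs 9

buggy=23 correct=9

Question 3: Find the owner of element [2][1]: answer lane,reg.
5,0

c=1->g=1  r=2->rb=0,t=1,b0=0
L=1*4+1=5  i=0*2+0=0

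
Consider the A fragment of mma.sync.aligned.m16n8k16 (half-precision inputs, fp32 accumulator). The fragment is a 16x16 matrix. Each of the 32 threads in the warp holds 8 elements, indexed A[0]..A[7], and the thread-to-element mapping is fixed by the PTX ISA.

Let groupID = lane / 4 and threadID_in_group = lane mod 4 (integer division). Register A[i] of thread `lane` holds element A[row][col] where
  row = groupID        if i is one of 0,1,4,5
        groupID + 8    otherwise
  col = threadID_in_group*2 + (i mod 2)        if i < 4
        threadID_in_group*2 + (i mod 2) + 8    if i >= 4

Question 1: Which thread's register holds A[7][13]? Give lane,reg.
30,5

r: 7->gid=7,r8=0  c: 13->c8=1,tid=2,i&1=1
L=7*4+2=30  i=1*4+0*2+1=5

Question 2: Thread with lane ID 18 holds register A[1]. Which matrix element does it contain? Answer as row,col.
18: gr=4,th=2
[1] (4+0,2*2+1+0) = (4,5)

4,5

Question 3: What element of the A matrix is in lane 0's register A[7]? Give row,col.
8,9

lane 0: G=0 (0/4), T=0 (0%4)
i=7: r=0+8=8, c=0*2+1+8=9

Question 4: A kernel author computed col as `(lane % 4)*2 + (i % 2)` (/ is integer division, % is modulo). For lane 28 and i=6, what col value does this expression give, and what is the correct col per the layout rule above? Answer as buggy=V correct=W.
`(lane % 4)*2 + (i % 2)`[28,6]⇒0
lane 28⇒28/4=7, 28 mod 4=0
i=6  r:7+8⇒15  c:2·0+0+8⇒8
col: 0 vs 8

buggy=0 correct=8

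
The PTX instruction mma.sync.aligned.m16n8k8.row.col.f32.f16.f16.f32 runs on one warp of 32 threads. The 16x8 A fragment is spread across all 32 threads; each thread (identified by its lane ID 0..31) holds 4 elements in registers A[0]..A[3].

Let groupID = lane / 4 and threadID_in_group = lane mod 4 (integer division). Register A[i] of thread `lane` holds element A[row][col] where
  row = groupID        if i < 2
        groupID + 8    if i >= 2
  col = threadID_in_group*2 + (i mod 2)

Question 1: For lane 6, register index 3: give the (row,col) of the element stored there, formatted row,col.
9,5

lane 6: grp=1 (6/4), tig=2 (6%4)
i=3: r=1+8=9, c=2*2+1=5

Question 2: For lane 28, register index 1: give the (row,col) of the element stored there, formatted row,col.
lane 28: gid=7 (28/4), tid=0 (28%4)
i=1: r=7+0=7, c=0*2+1=1

7,1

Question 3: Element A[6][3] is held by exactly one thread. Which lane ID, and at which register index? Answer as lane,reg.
25,1

r=6->g=6,rb=0  c=3->t=1,b0=1
L=6*4+1=25  i=0*2+1=1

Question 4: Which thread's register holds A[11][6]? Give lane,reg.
r=11->g=3,rb=1  c=6->t=3,b0=0
L=3*4+3=15  i=1*2+0=2

15,2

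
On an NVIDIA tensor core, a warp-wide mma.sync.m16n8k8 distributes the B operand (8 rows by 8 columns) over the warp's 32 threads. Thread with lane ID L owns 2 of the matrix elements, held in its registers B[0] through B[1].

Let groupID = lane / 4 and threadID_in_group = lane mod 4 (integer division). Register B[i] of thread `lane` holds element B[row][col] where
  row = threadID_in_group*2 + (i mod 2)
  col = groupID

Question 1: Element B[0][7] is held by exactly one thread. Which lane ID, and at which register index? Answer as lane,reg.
28,0

c:7=>grp=7  r:0=>tig=0,lo=0
L=7*4+0=28  i=0=0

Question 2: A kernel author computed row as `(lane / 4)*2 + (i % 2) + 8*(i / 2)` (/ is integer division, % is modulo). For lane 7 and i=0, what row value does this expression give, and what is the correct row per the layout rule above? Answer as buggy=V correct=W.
buggy=2 correct=6

`(lane / 4)*2 + (i % 2) + 8*(i / 2)`[7,0]⇒2
lane 7: gr=1 (7/4), th=3 (7%4)
i=0: r=3*2+0=6, c=gr=1
row: 2 vs 6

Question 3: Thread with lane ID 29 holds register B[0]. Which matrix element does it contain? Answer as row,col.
2,7

lane 29→29/4=7, 29 mod 4=1
i=0  r:2·1+0→2  c:7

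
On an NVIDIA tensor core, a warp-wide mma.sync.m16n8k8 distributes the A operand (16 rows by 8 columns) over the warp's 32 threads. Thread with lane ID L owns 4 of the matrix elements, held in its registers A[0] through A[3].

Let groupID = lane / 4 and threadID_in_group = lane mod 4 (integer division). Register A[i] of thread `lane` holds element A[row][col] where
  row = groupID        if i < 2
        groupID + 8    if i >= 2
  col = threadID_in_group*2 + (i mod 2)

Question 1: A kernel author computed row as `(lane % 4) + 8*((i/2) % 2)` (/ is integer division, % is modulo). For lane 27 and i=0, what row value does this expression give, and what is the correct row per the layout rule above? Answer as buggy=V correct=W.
`(lane % 4) + 8*((i/2) % 2)`[27,0]⇒3
27: gr=6,th=3
[0] (6+0,3*2+0) = (6,6)
row: 3 vs 6

buggy=3 correct=6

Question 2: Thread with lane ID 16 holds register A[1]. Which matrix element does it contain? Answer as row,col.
lane 16=>16/4=4, 16 mod 4=0
i=1  r:4+0=>4  c:2·0+1=>1

4,1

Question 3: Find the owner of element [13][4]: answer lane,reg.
r=13→G=5,rhi=1  c=4→T=2,p=0
L=5*4+2=22  i=1*2+0=2

22,2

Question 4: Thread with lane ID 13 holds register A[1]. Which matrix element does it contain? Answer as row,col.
3,3

L=13=>grp=13>>2=3, tig=13&3=1
[1]=>row 3+0=3  col 1·2+1=3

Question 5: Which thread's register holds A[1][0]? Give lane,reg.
r=1⇒gr=1,Rb=0  c=0⇒th=0,odd=0
L=1*4+0=4  i=0*2+0=0

4,0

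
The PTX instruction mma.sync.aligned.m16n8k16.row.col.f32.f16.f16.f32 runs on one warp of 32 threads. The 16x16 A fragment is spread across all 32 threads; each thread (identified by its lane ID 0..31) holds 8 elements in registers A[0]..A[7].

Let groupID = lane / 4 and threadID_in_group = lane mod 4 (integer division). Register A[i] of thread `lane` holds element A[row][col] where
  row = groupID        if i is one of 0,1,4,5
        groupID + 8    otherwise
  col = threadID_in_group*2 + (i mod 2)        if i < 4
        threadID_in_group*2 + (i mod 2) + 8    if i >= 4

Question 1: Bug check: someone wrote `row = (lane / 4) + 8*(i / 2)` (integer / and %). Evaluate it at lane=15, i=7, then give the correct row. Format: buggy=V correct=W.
buggy=27 correct=11

`(lane / 4) + 8*(i / 2)`[15,7]→27
lane 15→15/4=3, 15 mod 4=3
i=7  r:3+8→11  c:2·3+1+8→15
row: 27 vs 11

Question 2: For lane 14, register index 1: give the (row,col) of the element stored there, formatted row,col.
lane 14⇒14/4=3, 14 mod 4=2
i=1  r:3+0⇒3  c:2·2+1+0⇒5

3,5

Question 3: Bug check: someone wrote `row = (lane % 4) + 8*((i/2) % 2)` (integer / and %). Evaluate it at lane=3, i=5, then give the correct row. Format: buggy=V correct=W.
buggy=3 correct=0

`(lane % 4) + 8*((i/2) % 2)`[3,5]->3
3: gid=0,tid=3
[5] (0+0,3*2+1+8) = (0,15)
row: 3 vs 0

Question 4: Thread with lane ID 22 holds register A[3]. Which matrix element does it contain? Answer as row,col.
lane 22: grp=5 (22/4), tig=2 (22%4)
i=3: r=5+8=13, c=2*2+1+0=5

13,5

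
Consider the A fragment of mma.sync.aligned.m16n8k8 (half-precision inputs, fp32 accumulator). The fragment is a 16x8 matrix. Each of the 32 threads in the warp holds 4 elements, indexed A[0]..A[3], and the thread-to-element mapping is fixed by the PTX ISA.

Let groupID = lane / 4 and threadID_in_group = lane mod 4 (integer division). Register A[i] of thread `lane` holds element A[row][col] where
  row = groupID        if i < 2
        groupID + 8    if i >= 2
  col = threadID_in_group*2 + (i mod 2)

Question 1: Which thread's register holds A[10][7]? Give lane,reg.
11,3

r=10→G=2,rhi=1  c=7→T=3,p=1
L=2*4+3=11  i=1*2+1=3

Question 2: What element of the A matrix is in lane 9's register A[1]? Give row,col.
lane 9=>9/4=2, 9 mod 4=1
i=1  r:2+0=>2  c:2·1+1=>3

2,3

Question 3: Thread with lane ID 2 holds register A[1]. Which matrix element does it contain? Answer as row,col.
0,5

L=2⇒gr=2>>2=0, th=2&3=2
[1]⇒row 0+0=0  col 2·2+1=5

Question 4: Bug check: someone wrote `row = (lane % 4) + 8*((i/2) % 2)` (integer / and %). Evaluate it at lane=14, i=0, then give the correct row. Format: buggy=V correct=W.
buggy=2 correct=3

`(lane % 4) + 8*((i/2) % 2)`[14,0]->2
lane 14->14/4=3, 14 mod 4=2
i=0  r:3+0->3  c:2·2+0->4
row: 2 vs 3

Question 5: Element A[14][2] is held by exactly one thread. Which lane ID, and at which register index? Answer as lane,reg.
r=14→G=6,rhi=1  c=2→T=1,p=0
L=6*4+1=25  i=1*2+0=2

25,2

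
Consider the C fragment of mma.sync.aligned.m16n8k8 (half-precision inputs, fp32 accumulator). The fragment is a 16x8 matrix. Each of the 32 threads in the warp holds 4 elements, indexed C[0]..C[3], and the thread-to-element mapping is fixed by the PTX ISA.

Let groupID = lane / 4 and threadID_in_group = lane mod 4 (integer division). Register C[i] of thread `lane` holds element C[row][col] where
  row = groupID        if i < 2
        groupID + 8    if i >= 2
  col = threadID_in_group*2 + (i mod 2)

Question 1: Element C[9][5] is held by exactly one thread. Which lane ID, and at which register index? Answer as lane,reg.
r=9⇒gr=1,Rb=1  c=5⇒th=2,odd=1
L=1*4+2=6  i=1*2+1=3

6,3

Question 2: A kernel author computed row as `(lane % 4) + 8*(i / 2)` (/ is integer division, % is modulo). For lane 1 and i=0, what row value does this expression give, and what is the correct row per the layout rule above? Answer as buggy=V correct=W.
buggy=1 correct=0

`(lane % 4) + 8*(i / 2)`[1,0]=>1
L=1=>grp=1>>2=0, tig=1&3=1
[0]=>row 0+0=0  col 1·2+0=2
row: 1 vs 0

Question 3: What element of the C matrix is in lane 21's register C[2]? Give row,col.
13,2

lane 21->21/4=5, 21 mod 4=1
i=2  r:5+8->13  c:2·1+0->2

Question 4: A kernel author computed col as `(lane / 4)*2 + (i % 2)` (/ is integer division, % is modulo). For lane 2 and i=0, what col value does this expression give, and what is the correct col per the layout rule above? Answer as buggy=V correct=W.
`(lane / 4)*2 + (i % 2)`[2,0]->0
lane 2: g=0 (2/4), t=2 (2%4)
i=0: r=0+0=0, c=2*2+0=4
col: 0 vs 4

buggy=0 correct=4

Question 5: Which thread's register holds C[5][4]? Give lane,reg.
22,0

r: 5->gid=5,r8=0  c: 4->tid=2,i&1=0
L=5*4+2=22  i=0*2+0=0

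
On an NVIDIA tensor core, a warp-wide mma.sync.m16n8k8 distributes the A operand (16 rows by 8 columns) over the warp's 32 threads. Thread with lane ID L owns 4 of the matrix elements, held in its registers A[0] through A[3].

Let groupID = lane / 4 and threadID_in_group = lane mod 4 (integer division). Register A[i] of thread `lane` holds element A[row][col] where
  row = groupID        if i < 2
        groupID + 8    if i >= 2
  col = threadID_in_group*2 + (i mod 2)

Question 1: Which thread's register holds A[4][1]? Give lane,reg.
16,1

r:4=>grp=4,rB=0  c:1=>tig=0,lo=1
L=4*4+0=16  i=0*2+1=1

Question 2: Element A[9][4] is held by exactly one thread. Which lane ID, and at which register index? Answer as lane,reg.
r=9⇒gr=1,Rb=1  c=4⇒th=2,odd=0
L=1*4+2=6  i=1*2+0=2

6,2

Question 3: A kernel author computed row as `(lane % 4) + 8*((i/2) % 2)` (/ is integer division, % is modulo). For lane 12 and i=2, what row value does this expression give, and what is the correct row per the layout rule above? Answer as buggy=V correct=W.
`(lane % 4) + 8*((i/2) % 2)`[12,2]⇒8
L=12⇒gr=12>>2=3, th=12&3=0
[2]⇒row 3+8=11  col 0·2+0=0
row: 8 vs 11

buggy=8 correct=11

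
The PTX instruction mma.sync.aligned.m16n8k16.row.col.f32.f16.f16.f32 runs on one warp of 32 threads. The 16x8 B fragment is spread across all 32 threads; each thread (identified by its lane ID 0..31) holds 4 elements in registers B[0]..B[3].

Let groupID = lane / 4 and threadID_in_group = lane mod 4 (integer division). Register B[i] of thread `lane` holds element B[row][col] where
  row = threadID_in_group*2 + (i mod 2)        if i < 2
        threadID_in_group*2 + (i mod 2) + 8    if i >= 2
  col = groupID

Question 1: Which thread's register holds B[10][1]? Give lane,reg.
5,2

c=1⇒gr=1  r=10⇒Rb=1,th=1,odd=0
L=1*4+1=5  i=1*2+0=2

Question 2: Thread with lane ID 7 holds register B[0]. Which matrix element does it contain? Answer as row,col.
lane 7: G=1 (7/4), T=3 (7%4)
i=0: r=3*2+0+0=6, c=G=1

6,1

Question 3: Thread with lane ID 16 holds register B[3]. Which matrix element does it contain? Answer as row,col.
L=16=>grp=16>>2=4, tig=16&3=0
[3]=>row 0·2+1+8=9  col grp=4

9,4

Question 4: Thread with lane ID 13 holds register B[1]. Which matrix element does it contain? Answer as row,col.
L=13=>grp=13>>2=3, tig=13&3=1
[1]=>row 1·2+1+0=3  col grp=3

3,3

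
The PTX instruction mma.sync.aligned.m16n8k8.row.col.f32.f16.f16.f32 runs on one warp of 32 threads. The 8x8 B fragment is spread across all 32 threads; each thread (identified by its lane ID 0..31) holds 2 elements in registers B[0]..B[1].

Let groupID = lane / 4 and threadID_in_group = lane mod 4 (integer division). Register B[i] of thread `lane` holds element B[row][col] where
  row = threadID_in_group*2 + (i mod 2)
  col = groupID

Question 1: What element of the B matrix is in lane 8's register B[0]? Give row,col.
0,2

L=8->gid=8>>2=2, tid=8&3=0
[0]->row 0·2+0=0  col gid=2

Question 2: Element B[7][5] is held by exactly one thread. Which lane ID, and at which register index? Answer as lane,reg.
c: 5->gid=5  r: 7->tid=3,i&1=1
L=5*4+3=23  i=1=1

23,1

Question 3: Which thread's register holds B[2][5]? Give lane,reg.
c=5->g=5  r=2->t=1,b0=0
L=5*4+1=21  i=0=0

21,0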